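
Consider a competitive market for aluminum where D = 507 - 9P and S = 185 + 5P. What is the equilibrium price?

Set D = S: 507 - 9P = 185 + 5P.
322 = 14P, so P* = 23.
Q* = 507 − 9(23) = 300.

P* = 23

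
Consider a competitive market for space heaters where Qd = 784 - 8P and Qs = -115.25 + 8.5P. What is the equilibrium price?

Set Qd = Qs: 784 - 8P = -115.25 + 8.5P.
899.25 = 16.5P, so P* = 54.5.
Q* = 784 − 8(54.5) = 348.

P* = 54.5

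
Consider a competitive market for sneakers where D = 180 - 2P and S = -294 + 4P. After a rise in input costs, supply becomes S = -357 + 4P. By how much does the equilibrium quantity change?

Original equilibrium: P* = 79, Q* = 22.
New equilibrium: 180 - 2P = -357 + 4P, so 537 = 6P and P' = 89.5; Q' = 180 − 2(89.5) = 1.
Change in quantity: 1 − 22 = -21.

ΔQ = -21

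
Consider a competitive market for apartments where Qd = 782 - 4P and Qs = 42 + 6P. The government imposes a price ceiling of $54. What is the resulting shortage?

Shortage = 200

Equilibrium price would be P* = 74, so the ceiling at 54 binds.
At P = 54: Qd = 782 − 4(54) = 566, Qs = 42 + 6(54) = 366.
Shortage = 566 − 366 = 200.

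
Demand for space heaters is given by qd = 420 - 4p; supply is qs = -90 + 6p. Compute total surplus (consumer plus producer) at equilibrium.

Equilibrium: 420 - 4p = -90 + 6p gives p* = 51, q* = 216.
Demand choke price: p = 105; supply starts at p = 15.
CS = ½(105 − 51)(216) = 5832; PS = ½(51 − 15)(216) = 3888.

Total surplus = 9720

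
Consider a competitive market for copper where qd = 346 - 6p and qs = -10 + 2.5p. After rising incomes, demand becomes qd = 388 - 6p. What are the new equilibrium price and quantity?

p' = 796/17, q' = 1820/17

Original equilibrium: p* = 712/17, q* = 1610/17.
New equilibrium: 388 - 6p = -10 + 2.5p, so 398 = 8.5p and p' = 796/17; q' = 388 − 6(796/17) = 1820/17.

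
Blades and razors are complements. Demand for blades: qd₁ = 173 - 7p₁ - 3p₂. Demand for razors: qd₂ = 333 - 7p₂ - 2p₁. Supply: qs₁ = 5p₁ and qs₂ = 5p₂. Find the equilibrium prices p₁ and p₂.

Market 1: 173 - 7p₁ - 3p₂ = 5p₁ → 12p₁ + 3p₂ = 173.
Market 2: 12p₂ + 2p₁ = 333.
Eliminating p₂: 12×(1) − 3×(2) gives 138p₁ = 1077, so p₁ = 359/46.
Back-substitute into (2): p₂ = (333 − 2×359/46) / 12 = 1825/69.

p₁ = 359/46, p₂ = 1825/69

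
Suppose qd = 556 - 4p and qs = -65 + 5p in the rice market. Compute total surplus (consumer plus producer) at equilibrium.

Total surplus = 17640

Equilibrium: 556 - 4p = -65 + 5p gives p* = 69, q* = 280.
Demand choke price: p = 139; supply starts at p = 13.
CS = ½(139 − 69)(280) = 9800; PS = ½(69 − 13)(280) = 7840.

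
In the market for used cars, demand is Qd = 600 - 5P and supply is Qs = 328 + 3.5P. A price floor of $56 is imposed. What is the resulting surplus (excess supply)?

Equilibrium price would be P* = 32, so the floor at 56 binds.
At P = 56: Qd = 320, Qs = 524.
Surplus = 524 − 320 = 204.

Surplus = 204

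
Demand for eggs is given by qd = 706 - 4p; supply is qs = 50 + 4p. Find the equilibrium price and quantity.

p* = 82, q* = 378

Set qd = qs: 706 - 4p = 50 + 4p.
656 = 8p, so p* = 82.
q* = 706 − 4(82) = 378.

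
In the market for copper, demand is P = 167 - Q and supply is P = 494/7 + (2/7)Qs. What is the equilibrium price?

P* = 92

Set the two price expressions equal: 167 - Q = 494/7 + (2/7)Q.
675/7 = (9/7)Q, so Q* = 75.
P* = 167 − (1)(75) = 92.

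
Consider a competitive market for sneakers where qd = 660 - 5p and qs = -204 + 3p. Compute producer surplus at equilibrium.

Producer surplus = 2400

Equilibrium: 660 - 5p = -204 + 3p gives p* = 108, q* = 120.
Supply starts at p = 68 (where qs = 0).
PS = ½(108 − 68)(120) = 2400.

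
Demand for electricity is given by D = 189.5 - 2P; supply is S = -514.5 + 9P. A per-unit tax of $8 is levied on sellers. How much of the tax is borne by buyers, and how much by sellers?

Buyers bear 72/11, sellers bear 16/11

Pre-tax equilibrium: P* = 64, Q* = 61.5.
Tax on sellers shifts supply to S = -514.5 + 9(P − 8) = -586.5 + 9P.
189.5 - 2P = -586.5 + 9P gives buyer price Pb = 776/11; sellers receive Ps = 776/11 − 8 = 688/11.
New quantity: Q = 189.5 − 2(776/11) = 1065/22.
Buyer burden = 776/11 − 64 = 72/11; seller burden = 64 − 688/11 = 16/11.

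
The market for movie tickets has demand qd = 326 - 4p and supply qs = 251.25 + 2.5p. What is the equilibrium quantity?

Set qd = qs: 326 - 4p = 251.25 + 2.5p.
74.75 = 6.5p, so p* = 11.5.
q* = 326 − 4(11.5) = 280.

q* = 280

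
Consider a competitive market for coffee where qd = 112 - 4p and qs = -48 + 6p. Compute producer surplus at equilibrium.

Producer surplus = 192

Equilibrium: 112 - 4p = -48 + 6p gives p* = 16, q* = 48.
Supply starts at p = 8 (where qs = 0).
PS = ½(16 − 8)(48) = 192.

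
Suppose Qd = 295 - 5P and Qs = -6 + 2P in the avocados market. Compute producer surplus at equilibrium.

Producer surplus = 1600

Equilibrium: 295 - 5P = -6 + 2P gives P* = 43, Q* = 80.
Supply starts at P = 3 (where Qs = 0).
PS = ½(43 − 3)(80) = 1600.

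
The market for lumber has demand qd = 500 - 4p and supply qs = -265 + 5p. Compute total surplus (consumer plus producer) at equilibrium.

Total surplus = 5760

Equilibrium: 500 - 4p = -265 + 5p gives p* = 85, q* = 160.
Demand choke price: p = 125; supply starts at p = 53.
CS = ½(125 − 85)(160) = 3200; PS = ½(85 − 53)(160) = 2560.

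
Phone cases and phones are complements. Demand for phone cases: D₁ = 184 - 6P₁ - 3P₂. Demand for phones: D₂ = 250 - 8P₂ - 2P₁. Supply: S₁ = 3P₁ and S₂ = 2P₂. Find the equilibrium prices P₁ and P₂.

P₁ = 545/42, P₂ = 941/42

Market 1: 184 - 6P₁ - 3P₂ = 3P₁ → 9P₁ + 3P₂ = 184.
Market 2: 10P₂ + 2P₁ = 250.
Eliminating P₂: 10×(1) − 3×(2) gives 84P₁ = 1090, so P₁ = 545/42.
Back-substitute into (2): P₂ = (250 − 2×545/42) / 10 = 941/42.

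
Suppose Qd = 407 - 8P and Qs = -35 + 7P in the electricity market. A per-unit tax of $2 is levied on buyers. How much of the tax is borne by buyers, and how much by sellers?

Pre-tax equilibrium: P* = 442/15, Q* = 2569/15.
Tax on buyers shifts demand to Qd = 407 − 8(P + 2) = 391 - 8P.
391 - 8P = -35 + 7P gives seller price Ps = 28.4; buyers pay Pb = 28.4 + 2 = 30.4.
New quantity: Q = 407 − 8(30.4) = 163.8.
Buyer burden = 30.4 − 442/15 = 14/15; seller burden = 442/15 − 28.4 = 16/15.

Buyers bear 14/15, sellers bear 16/15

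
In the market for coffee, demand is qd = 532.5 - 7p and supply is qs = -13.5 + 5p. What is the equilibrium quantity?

q* = 214

Set qd = qs: 532.5 - 7p = -13.5 + 5p.
546 = 12p, so p* = 45.5.
q* = 532.5 − 7(45.5) = 214.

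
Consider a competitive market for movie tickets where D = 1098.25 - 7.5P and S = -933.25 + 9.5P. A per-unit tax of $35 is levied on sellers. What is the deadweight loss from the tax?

Pre-tax equilibrium: P* = 119.5, Q* = 202.
Tax on sellers shifts supply to S = -933.25 + 9.5(P − 35) = -1265.75 + 9.5P.
1098.25 - 7.5P = -1265.75 + 9.5P gives buyer price Pb = 2364/17; sellers receive Ps = 2364/17 − 35 = 1769/17.
New quantity: Q = 1098.25 − 7.5(2364/17) = 3761/68.
DWL = ½ × 35 × (202 − 3761/68) = 349125/136.

Deadweight loss = 349125/136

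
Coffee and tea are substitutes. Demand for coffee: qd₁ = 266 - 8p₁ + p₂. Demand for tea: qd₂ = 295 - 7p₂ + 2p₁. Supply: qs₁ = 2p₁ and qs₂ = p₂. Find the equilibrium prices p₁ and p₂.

Market 1: 266 - 8p₁ + p₂ = 2p₁ → 10p₁ - p₂ = 266.
Market 2: 8p₂ - 2p₁ = 295.
Eliminating p₂: 8×(1) + 1×(2) gives 78p₁ = 2423, so p₁ = 2423/78.
Back-substitute into (2): p₂ = (295 + 2×2423/78) / 8 = 1741/39.

p₁ = 2423/78, p₂ = 1741/39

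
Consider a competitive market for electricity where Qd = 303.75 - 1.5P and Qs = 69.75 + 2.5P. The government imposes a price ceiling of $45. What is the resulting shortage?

Equilibrium price would be P* = 58.5, so the ceiling at 45 binds.
At P = 45: Qd = 303.75 − 1.5(45) = 236.25, Qs = 69.75 + 2.5(45) = 182.25.
Shortage = 236.25 − 182.25 = 54.

Shortage = 54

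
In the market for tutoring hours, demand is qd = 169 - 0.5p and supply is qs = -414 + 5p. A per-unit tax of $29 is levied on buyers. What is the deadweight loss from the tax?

Pre-tax equilibrium: p* = 106, q* = 116.
Tax on buyers shifts demand to qd = 169 − 0.5(p + 29) = 154.5 - 0.5p.
154.5 - 0.5p = -414 + 5p gives seller price ps = 1137/11; buyers pay pb = 1137/11 + 29 = 1456/11.
New quantity: q = 169 − 0.5(1456/11) = 1131/11.
DWL = ½ × 29 × (116 − 1131/11) = 4205/22.

Deadweight loss = 4205/22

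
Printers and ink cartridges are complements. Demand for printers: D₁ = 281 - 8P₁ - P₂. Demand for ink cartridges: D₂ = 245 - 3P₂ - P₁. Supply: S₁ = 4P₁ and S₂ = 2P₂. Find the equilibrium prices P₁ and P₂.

P₁ = 1160/59, P₂ = 2659/59

Market 1: 281 - 8P₁ - P₂ = 4P₁ → 12P₁ + P₂ = 281.
Market 2: 5P₂ + P₁ = 245.
Eliminating P₂: 5×(1) − 1×(2) gives 59P₁ = 1160, so P₁ = 1160/59.
Back-substitute into (2): P₂ = (245 − 1×1160/59) / 5 = 2659/59.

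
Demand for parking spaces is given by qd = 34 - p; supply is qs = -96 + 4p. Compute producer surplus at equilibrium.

Producer surplus = 8

Equilibrium: 34 - p = -96 + 4p gives p* = 26, q* = 8.
Supply starts at p = 24 (where qs = 0).
PS = ½(26 − 24)(8) = 8.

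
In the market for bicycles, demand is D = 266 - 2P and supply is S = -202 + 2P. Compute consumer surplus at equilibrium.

Consumer surplus = 256

Equilibrium: 266 - 2P = -202 + 2P gives P* = 117, Q* = 32.
Demand choke price (D = 0): P = 133.
CS = ½(133 − 117)(32) = 256.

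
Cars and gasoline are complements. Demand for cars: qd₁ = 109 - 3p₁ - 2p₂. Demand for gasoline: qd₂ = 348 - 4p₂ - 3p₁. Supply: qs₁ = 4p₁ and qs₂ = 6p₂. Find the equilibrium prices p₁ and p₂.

p₁ = 6.15625, p₂ = 32.953125

Market 1: 109 - 3p₁ - 2p₂ = 4p₁ → 7p₁ + 2p₂ = 109.
Market 2: 10p₂ + 3p₁ = 348.
Eliminating p₂: 10×(1) − 2×(2) gives 64p₁ = 394, so p₁ = 6.15625.
Back-substitute into (2): p₂ = (348 − 3×6.15625) / 10 = 32.953125.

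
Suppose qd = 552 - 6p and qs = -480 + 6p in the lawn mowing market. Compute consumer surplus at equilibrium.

Equilibrium: 552 - 6p = -480 + 6p gives p* = 86, q* = 36.
Demand choke price (qd = 0): p = 92.
CS = ½(92 − 86)(36) = 108.

Consumer surplus = 108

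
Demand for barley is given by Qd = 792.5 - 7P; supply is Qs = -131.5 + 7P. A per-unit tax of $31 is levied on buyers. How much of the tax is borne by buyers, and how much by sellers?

Pre-tax equilibrium: P* = 66, Q* = 330.5.
Tax on buyers shifts demand to Qd = 792.5 − 7(P + 31) = 575.5 - 7P.
575.5 - 7P = -131.5 + 7P gives seller price Ps = 50.5; buyers pay Pb = 50.5 + 31 = 81.5.
New quantity: Q = 792.5 − 7(81.5) = 222.
Buyer burden = 81.5 − 66 = 15.5; seller burden = 66 − 50.5 = 15.5.

Buyers bear $15.5, sellers bear $15.5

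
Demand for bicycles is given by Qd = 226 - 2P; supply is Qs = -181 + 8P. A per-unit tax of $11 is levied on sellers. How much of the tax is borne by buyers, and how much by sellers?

Pre-tax equilibrium: P* = 40.7, Q* = 144.6.
Tax on sellers shifts supply to Qs = -181 + 8(P − 11) = -269 + 8P.
226 - 2P = -269 + 8P gives buyer price Pb = 49.5; sellers receive Ps = 49.5 − 11 = 38.5.
New quantity: Q = 226 − 2(49.5) = 127.
Buyer burden = 49.5 − 40.7 = 8.8; seller burden = 40.7 − 38.5 = 2.2.

Buyers bear $8.8, sellers bear $2.2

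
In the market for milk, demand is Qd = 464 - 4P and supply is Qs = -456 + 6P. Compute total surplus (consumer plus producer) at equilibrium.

Equilibrium: 464 - 4P = -456 + 6P gives P* = 92, Q* = 96.
Demand choke price: P = 116; supply starts at P = 76.
CS = ½(116 − 92)(96) = 1152; PS = ½(92 − 76)(96) = 768.

Total surplus = 1920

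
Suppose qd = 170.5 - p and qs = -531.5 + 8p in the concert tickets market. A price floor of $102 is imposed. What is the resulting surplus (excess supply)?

Equilibrium price would be p* = 78, so the floor at 102 binds.
At p = 102: qd = 68.5, qs = 284.5.
Surplus = 284.5 − 68.5 = 216.

Surplus = 216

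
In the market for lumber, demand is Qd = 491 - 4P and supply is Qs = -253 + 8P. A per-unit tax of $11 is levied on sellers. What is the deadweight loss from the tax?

Pre-tax equilibrium: P* = 62, Q* = 243.
Tax on sellers shifts supply to Qs = -253 + 8(P − 11) = -341 + 8P.
491 - 4P = -341 + 8P gives buyer price Pb = 208/3; sellers receive Ps = 208/3 − 11 = 175/3.
New quantity: Q = 491 − 4(208/3) = 641/3.
DWL = ½ × 11 × (243 − 641/3) = 484/3.

Deadweight loss = 484/3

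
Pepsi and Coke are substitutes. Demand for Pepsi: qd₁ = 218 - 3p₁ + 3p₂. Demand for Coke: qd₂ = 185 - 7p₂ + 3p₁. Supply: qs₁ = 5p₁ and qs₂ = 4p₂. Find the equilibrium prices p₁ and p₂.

p₁ = 2953/79, p₂ = 2134/79

Market 1: 218 - 3p₁ + 3p₂ = 5p₁ → 8p₁ - 3p₂ = 218.
Market 2: 11p₂ - 3p₁ = 185.
Eliminating p₂: 11×(1) + 3×(2) gives 79p₁ = 2953, so p₁ = 2953/79.
Back-substitute into (2): p₂ = (185 + 3×2953/79) / 11 = 2134/79.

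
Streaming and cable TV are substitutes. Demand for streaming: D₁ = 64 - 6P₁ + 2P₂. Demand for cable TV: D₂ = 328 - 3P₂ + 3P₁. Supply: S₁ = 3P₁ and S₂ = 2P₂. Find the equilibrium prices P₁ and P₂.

Market 1: 64 - 6P₁ + 2P₂ = 3P₁ → 9P₁ - 2P₂ = 64.
Market 2: 5P₂ - 3P₁ = 328.
Eliminating P₂: 5×(1) + 2×(2) gives 39P₁ = 976, so P₁ = 976/39.
Back-substitute into (2): P₂ = (328 + 3×976/39) / 5 = 1048/13.

P₁ = 976/39, P₂ = 1048/13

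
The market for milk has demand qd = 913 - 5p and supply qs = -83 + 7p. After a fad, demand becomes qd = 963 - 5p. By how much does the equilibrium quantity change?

Original equilibrium: p* = 83, q* = 498.
New equilibrium: 963 - 5p = -83 + 7p, so 1046 = 12p and p' = 523/6; q' = 963 − 5(523/6) = 3163/6.
Change in quantity: 3163/6 − 498 = 175/6.

Δq = 175/6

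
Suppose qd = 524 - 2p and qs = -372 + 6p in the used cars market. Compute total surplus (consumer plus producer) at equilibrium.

Total surplus = 30000

Equilibrium: 524 - 2p = -372 + 6p gives p* = 112, q* = 300.
Demand choke price: p = 262; supply starts at p = 62.
CS = ½(262 − 112)(300) = 22500; PS = ½(112 − 62)(300) = 7500.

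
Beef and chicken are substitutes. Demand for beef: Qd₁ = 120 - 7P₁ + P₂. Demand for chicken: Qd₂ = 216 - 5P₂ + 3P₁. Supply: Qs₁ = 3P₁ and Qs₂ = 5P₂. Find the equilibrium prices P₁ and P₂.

Market 1: 120 - 7P₁ + P₂ = 3P₁ → 10P₁ - P₂ = 120.
Market 2: 10P₂ - 3P₁ = 216.
Eliminating P₂: 10×(1) + 1×(2) gives 97P₁ = 1416, so P₁ = 1416/97.
Back-substitute into (2): P₂ = (216 + 3×1416/97) / 10 = 2520/97.

P₁ = 1416/97, P₂ = 2520/97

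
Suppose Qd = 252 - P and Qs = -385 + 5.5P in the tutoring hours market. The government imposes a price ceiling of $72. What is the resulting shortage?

Shortage = 169

Equilibrium price would be P* = 98, so the ceiling at 72 binds.
At P = 72: Qd = 252 − 1(72) = 180, Qs = -385 + 5.5(72) = 11.
Shortage = 180 − 11 = 169.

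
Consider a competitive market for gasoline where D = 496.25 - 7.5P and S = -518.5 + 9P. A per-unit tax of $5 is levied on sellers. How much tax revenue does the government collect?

Pre-tax equilibrium: P* = 61.5, Q* = 35.
Tax on sellers shifts supply to S = -518.5 + 9(P − 5) = -563.5 + 9P.
496.25 - 7.5P = -563.5 + 9P gives buyer price Pb = 1413/22; sellers receive Ps = 1413/22 − 5 = 1303/22.
New quantity: Q = 496.25 − 7.5(1413/22) = 160/11.
Revenue = 5 × 160/11 = 800/11.

Tax revenue = 800/11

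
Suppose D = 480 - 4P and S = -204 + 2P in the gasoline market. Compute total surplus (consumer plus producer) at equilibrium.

Equilibrium: 480 - 4P = -204 + 2P gives P* = 114, Q* = 24.
Demand choke price: P = 120; supply starts at P = 102.
CS = ½(120 − 114)(24) = 72; PS = ½(114 − 102)(24) = 144.

Total surplus = 216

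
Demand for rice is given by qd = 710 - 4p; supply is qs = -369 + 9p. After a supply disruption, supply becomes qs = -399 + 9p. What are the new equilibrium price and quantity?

Original equilibrium: p* = 83, q* = 378.
New equilibrium: 710 - 4p = -399 + 9p, so 1109 = 13p and p' = 1109/13; q' = 710 − 4(1109/13) = 4794/13.

p' = 1109/13, q' = 4794/13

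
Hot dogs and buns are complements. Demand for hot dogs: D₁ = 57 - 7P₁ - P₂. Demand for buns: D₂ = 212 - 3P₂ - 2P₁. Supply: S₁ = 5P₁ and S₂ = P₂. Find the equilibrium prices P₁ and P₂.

Market 1: 57 - 7P₁ - P₂ = 5P₁ → 12P₁ + P₂ = 57.
Market 2: 4P₂ + 2P₁ = 212.
Eliminating P₂: 4×(1) − 1×(2) gives 46P₁ = 16, so P₁ = 8/23.
Back-substitute into (2): P₂ = (212 − 2×8/23) / 4 = 1215/23.

P₁ = 8/23, P₂ = 1215/23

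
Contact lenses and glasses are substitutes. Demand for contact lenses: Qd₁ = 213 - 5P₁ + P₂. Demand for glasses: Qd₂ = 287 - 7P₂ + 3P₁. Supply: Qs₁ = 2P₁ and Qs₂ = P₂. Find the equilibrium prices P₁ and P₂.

Market 1: 213 - 5P₁ + P₂ = 2P₁ → 7P₁ - P₂ = 213.
Market 2: 8P₂ - 3P₁ = 287.
Eliminating P₂: 8×(1) + 1×(2) gives 53P₁ = 1991, so P₁ = 1991/53.
Back-substitute into (2): P₂ = (287 + 3×1991/53) / 8 = 2648/53.

P₁ = 1991/53, P₂ = 2648/53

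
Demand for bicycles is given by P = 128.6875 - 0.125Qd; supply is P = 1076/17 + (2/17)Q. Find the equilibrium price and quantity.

P* = 95, Q* = 269.5

Set the two price expressions equal: 128.6875 - 0.125Q = 1076/17 + (2/17)Q.
17787/272 = (33/136)Q, so Q* = 269.5.
P* = 128.6875 − (0.125)(269.5) = 95.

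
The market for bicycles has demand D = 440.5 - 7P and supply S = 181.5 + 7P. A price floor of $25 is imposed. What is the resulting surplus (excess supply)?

Surplus = 91

Equilibrium price would be P* = 18.5, so the floor at 25 binds.
At P = 25: D = 265.5, S = 356.5.
Surplus = 356.5 − 265.5 = 91.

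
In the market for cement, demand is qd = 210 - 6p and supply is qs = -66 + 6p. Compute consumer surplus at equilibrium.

Equilibrium: 210 - 6p = -66 + 6p gives p* = 23, q* = 72.
Demand choke price (qd = 0): p = 35.
CS = ½(35 − 23)(72) = 432.

Consumer surplus = 432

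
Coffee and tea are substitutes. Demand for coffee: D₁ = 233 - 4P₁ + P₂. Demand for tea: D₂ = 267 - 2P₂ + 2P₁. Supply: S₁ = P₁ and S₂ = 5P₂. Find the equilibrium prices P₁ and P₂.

Market 1: 233 - 4P₁ + P₂ = P₁ → 5P₁ - P₂ = 233.
Market 2: 7P₂ - 2P₁ = 267.
Eliminating P₂: 7×(1) + 1×(2) gives 33P₁ = 1898, so P₁ = 1898/33.
Back-substitute into (2): P₂ = (267 + 2×1898/33) / 7 = 1801/33.

P₁ = 1898/33, P₂ = 1801/33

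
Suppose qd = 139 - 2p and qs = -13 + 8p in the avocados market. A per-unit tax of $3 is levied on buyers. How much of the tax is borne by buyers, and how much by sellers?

Buyers bear $2.4, sellers bear $0.6

Pre-tax equilibrium: p* = 15.2, q* = 108.6.
Tax on buyers shifts demand to qd = 139 − 2(p + 3) = 133 - 2p.
133 - 2p = -13 + 8p gives seller price ps = 14.6; buyers pay pb = 14.6 + 3 = 17.6.
New quantity: q = 139 − 2(17.6) = 103.8.
Buyer burden = 17.6 − 15.2 = 2.4; seller burden = 15.2 − 14.6 = 0.6.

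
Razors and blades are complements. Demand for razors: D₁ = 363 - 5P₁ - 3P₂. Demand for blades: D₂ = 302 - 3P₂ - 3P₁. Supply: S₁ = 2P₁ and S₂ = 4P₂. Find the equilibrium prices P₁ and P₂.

Market 1: 363 - 5P₁ - 3P₂ = 2P₁ → 7P₁ + 3P₂ = 363.
Market 2: 7P₂ + 3P₁ = 302.
Eliminating P₂: 7×(1) − 3×(2) gives 40P₁ = 1635, so P₁ = 40.875.
Back-substitute into (2): P₂ = (302 − 3×40.875) / 7 = 25.625.

P₁ = 40.875, P₂ = 25.625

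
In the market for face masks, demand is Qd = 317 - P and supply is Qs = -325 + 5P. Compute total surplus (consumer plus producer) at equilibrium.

Total surplus = 26460

Equilibrium: 317 - P = -325 + 5P gives P* = 107, Q* = 210.
Demand choke price: P = 317; supply starts at P = 65.
CS = ½(317 − 107)(210) = 22050; PS = ½(107 − 65)(210) = 4410.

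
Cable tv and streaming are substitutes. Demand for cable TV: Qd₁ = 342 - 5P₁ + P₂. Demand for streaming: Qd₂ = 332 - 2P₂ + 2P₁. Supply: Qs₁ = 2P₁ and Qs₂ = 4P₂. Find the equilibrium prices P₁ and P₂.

P₁ = 59.6, P₂ = 75.2

Market 1: 342 - 5P₁ + P₂ = 2P₁ → 7P₁ - P₂ = 342.
Market 2: 6P₂ - 2P₁ = 332.
Eliminating P₂: 6×(1) + 1×(2) gives 40P₁ = 2384, so P₁ = 59.6.
Back-substitute into (2): P₂ = (332 + 2×59.6) / 6 = 75.2.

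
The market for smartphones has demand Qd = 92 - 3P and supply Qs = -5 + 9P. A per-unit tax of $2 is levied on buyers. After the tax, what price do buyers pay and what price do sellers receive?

Buyers pay 115/12, sellers receive 91/12

Pre-tax equilibrium: P* = 97/12, Q* = 67.75.
Tax on buyers shifts demand to Qd = 92 − 3(P + 2) = 86 - 3P.
86 - 3P = -5 + 9P gives seller price Ps = 91/12; buyers pay Pb = 91/12 + 2 = 115/12.
New quantity: Q = 92 − 3(115/12) = 63.25.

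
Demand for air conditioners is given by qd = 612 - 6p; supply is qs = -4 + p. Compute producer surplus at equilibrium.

Producer surplus = 3528

Equilibrium: 612 - 6p = -4 + p gives p* = 88, q* = 84.
Supply starts at p = 4 (where qs = 0).
PS = ½(88 − 4)(84) = 3528.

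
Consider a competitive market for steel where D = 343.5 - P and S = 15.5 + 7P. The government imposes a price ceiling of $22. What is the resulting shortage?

Shortage = 152

Equilibrium price would be P* = 41, so the ceiling at 22 binds.
At P = 22: D = 343.5 − 1(22) = 321.5, S = 15.5 + 7(22) = 169.5.
Shortage = 321.5 − 169.5 = 152.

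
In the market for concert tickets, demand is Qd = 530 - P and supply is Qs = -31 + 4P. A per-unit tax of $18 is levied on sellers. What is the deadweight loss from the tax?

Pre-tax equilibrium: P* = 112.2, Q* = 417.8.
Tax on sellers shifts supply to Qs = -31 + 4(P − 18) = -103 + 4P.
530 - P = -103 + 4P gives buyer price Pb = 126.6; sellers receive Ps = 126.6 − 18 = 108.6.
New quantity: Q = 530 − 1(126.6) = 403.4.
DWL = ½ × 18 × (417.8 − 403.4) = 129.6.

Deadweight loss = 129.6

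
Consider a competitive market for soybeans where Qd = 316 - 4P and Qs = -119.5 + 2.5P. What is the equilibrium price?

P* = 67

Set Qd = Qs: 316 - 4P = -119.5 + 2.5P.
435.5 = 6.5P, so P* = 67.
Q* = 316 − 4(67) = 48.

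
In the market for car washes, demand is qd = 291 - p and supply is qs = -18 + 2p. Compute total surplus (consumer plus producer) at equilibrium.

Equilibrium: 291 - p = -18 + 2p gives p* = 103, q* = 188.
Demand choke price: p = 291; supply starts at p = 9.
CS = ½(291 − 103)(188) = 17672; PS = ½(103 − 9)(188) = 8836.

Total surplus = 26508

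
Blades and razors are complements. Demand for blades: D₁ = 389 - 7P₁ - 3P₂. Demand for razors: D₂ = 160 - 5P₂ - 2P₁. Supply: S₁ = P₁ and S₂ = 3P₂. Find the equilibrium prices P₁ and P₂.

P₁ = 1316/29, P₂ = 251/29

Market 1: 389 - 7P₁ - 3P₂ = P₁ → 8P₁ + 3P₂ = 389.
Market 2: 8P₂ + 2P₁ = 160.
Eliminating P₂: 8×(1) − 3×(2) gives 58P₁ = 2632, so P₁ = 1316/29.
Back-substitute into (2): P₂ = (160 − 2×1316/29) / 8 = 251/29.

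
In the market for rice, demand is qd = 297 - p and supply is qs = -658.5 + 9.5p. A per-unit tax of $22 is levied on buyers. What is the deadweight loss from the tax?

Pre-tax equilibrium: p* = 91, q* = 206.
Tax on buyers shifts demand to qd = 297 − 1(p + 22) = 275 - p.
275 - p = -658.5 + 9.5p gives seller price ps = 1867/21; buyers pay pb = 1867/21 + 22 = 2329/21.
New quantity: q = 297 − 1(2329/21) = 3908/21.
DWL = ½ × 22 × (206 − 3908/21) = 4598/21.

Deadweight loss = 4598/21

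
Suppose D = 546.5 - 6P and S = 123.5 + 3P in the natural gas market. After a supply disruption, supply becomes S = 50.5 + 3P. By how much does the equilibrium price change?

Original equilibrium: P* = 47, Q* = 264.5.
New equilibrium: 546.5 - 6P = 50.5 + 3P, so 496 = 9P and P' = 496/9; Q' = 546.5 − 6(496/9) = 1295/6.
Change in price: 496/9 − 47 = 73/9.

ΔP = 73/9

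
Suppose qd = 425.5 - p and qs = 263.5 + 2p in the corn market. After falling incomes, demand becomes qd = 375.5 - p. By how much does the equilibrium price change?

Δp = -50/3

Original equilibrium: p* = 54, q* = 371.5.
New equilibrium: 375.5 - p = 263.5 + 2p, so 112 = 3p and p' = 112/3; q' = 375.5 − 1(112/3) = 2029/6.
Change in price: 112/3 − 54 = -50/3.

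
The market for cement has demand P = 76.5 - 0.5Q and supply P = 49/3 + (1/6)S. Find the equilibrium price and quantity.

Set the two price expressions equal: 76.5 - 0.5Q = 49/3 + (1/6)Q.
361/6 = (2/3)Q, so Q* = 90.25.
P* = 76.5 − (0.5)(90.25) = 31.375.

P* = 31.375, Q* = 90.25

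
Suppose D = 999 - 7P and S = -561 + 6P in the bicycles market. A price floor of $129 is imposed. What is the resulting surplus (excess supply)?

Equilibrium price would be P* = 120, so the floor at 129 binds.
At P = 129: D = 96, S = 213.
Surplus = 213 − 96 = 117.

Surplus = 117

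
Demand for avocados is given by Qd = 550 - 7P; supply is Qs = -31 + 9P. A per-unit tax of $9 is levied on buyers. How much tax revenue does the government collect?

Tax revenue = 2343.375

Pre-tax equilibrium: P* = 36.3125, Q* = 295.8125.
Tax on buyers shifts demand to Qd = 550 − 7(P + 9) = 487 - 7P.
487 - 7P = -31 + 9P gives seller price Ps = 32.375; buyers pay Pb = 32.375 + 9 = 41.375.
New quantity: Q = 550 − 7(41.375) = 260.375.
Revenue = 9 × 260.375 = 2343.375.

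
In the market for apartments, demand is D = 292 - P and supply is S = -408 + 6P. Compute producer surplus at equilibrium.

Equilibrium: 292 - P = -408 + 6P gives P* = 100, Q* = 192.
Supply starts at P = 68 (where S = 0).
PS = ½(100 − 68)(192) = 3072.

Producer surplus = 3072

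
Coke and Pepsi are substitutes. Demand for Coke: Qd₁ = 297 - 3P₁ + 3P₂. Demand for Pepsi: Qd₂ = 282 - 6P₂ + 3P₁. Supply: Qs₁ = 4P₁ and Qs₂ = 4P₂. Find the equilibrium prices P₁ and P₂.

P₁ = 3816/61, P₂ = 2865/61

Market 1: 297 - 3P₁ + 3P₂ = 4P₁ → 7P₁ - 3P₂ = 297.
Market 2: 10P₂ - 3P₁ = 282.
Eliminating P₂: 10×(1) + 3×(2) gives 61P₁ = 3816, so P₁ = 3816/61.
Back-substitute into (2): P₂ = (282 + 3×3816/61) / 10 = 2865/61.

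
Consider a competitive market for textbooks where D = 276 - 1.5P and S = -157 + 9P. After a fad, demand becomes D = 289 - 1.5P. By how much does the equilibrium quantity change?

ΔQ = 78/7

Original equilibrium: P* = 866/21, Q* = 1499/7.
New equilibrium: 289 - 1.5P = -157 + 9P, so 446 = 10.5P and P' = 892/21; Q' = 289 − 1.5(892/21) = 1577/7.
Change in quantity: 1577/7 − 1499/7 = 78/7.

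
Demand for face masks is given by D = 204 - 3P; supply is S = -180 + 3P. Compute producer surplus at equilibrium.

Equilibrium: 204 - 3P = -180 + 3P gives P* = 64, Q* = 12.
Supply starts at P = 60 (where S = 0).
PS = ½(64 − 60)(12) = 24.

Producer surplus = 24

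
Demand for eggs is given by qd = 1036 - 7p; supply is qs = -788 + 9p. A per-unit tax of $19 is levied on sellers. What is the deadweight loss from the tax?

Deadweight loss = 710.71875

Pre-tax equilibrium: p* = 114, q* = 238.
Tax on sellers shifts supply to qs = -788 + 9(p − 19) = -959 + 9p.
1036 - 7p = -959 + 9p gives buyer price pb = 124.6875; sellers receive ps = 124.6875 − 19 = 105.6875.
New quantity: q = 1036 − 7(124.6875) = 163.1875.
DWL = ½ × 19 × (238 − 163.1875) = 710.71875.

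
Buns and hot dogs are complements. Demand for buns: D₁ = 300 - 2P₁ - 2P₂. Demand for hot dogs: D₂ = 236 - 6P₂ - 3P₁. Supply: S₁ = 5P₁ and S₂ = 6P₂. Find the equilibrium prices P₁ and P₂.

Market 1: 300 - 2P₁ - 2P₂ = 5P₁ → 7P₁ + 2P₂ = 300.
Market 2: 12P₂ + 3P₁ = 236.
Eliminating P₂: 12×(1) − 2×(2) gives 78P₁ = 3128, so P₁ = 1564/39.
Back-substitute into (2): P₂ = (236 − 3×1564/39) / 12 = 376/39.

P₁ = 1564/39, P₂ = 376/39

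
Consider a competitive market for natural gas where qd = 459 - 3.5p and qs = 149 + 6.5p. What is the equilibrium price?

Set qd = qs: 459 - 3.5p = 149 + 6.5p.
310 = 10p, so p* = 31.
q* = 459 − 3.5(31) = 350.5.

p* = 31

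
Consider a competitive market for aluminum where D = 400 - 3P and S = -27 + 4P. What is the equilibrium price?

Set D = S: 400 - 3P = -27 + 4P.
427 = 7P, so P* = 61.
Q* = 400 − 3(61) = 217.

P* = 61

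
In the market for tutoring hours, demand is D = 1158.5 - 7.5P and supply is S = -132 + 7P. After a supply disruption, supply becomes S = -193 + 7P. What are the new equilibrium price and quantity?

P' = 2703/29, Q' = 13324/29

Original equilibrium: P* = 89, Q* = 491.
New equilibrium: 1158.5 - 7.5P = -193 + 7P, so 1351.5 = 14.5P and P' = 2703/29; Q' = 1158.5 − 7.5(2703/29) = 13324/29.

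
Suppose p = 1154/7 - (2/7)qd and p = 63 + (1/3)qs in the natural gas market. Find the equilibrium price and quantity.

Set the two price expressions equal: 1154/7 - (2/7)q = 63 + (1/3)q.
713/7 = (13/21)q, so q* = 2139/13.
p* = 1154/7 − (2/7)(2139/13) = 1532/13.

p* = 1532/13, q* = 2139/13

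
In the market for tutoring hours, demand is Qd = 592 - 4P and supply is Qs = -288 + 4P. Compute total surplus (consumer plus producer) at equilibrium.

Equilibrium: 592 - 4P = -288 + 4P gives P* = 110, Q* = 152.
Demand choke price: P = 148; supply starts at P = 72.
CS = ½(148 − 110)(152) = 2888; PS = ½(110 − 72)(152) = 2888.

Total surplus = 5776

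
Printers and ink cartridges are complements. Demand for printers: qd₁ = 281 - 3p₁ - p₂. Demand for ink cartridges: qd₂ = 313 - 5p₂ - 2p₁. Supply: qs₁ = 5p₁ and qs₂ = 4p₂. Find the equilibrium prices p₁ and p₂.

p₁ = 1108/35, p₂ = 971/35

Market 1: 281 - 3p₁ - p₂ = 5p₁ → 8p₁ + p₂ = 281.
Market 2: 9p₂ + 2p₁ = 313.
Eliminating p₂: 9×(1) − 1×(2) gives 70p₁ = 2216, so p₁ = 1108/35.
Back-substitute into (2): p₂ = (313 − 2×1108/35) / 9 = 971/35.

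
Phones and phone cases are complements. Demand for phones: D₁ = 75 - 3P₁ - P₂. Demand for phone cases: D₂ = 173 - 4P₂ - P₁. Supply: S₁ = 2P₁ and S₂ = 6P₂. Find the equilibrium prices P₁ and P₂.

P₁ = 577/49, P₂ = 790/49

Market 1: 75 - 3P₁ - P₂ = 2P₁ → 5P₁ + P₂ = 75.
Market 2: 10P₂ + P₁ = 173.
Eliminating P₂: 10×(1) − 1×(2) gives 49P₁ = 577, so P₁ = 577/49.
Back-substitute into (2): P₂ = (173 − 1×577/49) / 10 = 790/49.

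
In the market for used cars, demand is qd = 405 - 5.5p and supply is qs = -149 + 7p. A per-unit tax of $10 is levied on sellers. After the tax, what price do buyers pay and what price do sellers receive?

Buyers pay $49.92, sellers receive $39.92

Pre-tax equilibrium: p* = 44.32, q* = 161.24.
Tax on sellers shifts supply to qs = -149 + 7(p − 10) = -219 + 7p.
405 - 5.5p = -219 + 7p gives buyer price pb = 49.92; sellers receive ps = 49.92 − 10 = 39.92.
New quantity: q = 405 − 5.5(49.92) = 130.44.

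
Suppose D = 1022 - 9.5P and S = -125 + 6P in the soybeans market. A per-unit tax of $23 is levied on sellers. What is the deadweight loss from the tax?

Deadweight loss = 30153/31

Pre-tax equilibrium: P* = 74, Q* = 319.
Tax on sellers shifts supply to S = -125 + 6(P − 23) = -263 + 6P.
1022 - 9.5P = -263 + 6P gives buyer price Pb = 2570/31; sellers receive Ps = 2570/31 − 23 = 1857/31.
New quantity: Q = 1022 − 9.5(2570/31) = 7267/31.
DWL = ½ × 23 × (319 − 7267/31) = 30153/31.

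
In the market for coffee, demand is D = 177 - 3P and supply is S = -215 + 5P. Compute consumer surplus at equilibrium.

Equilibrium: 177 - 3P = -215 + 5P gives P* = 49, Q* = 30.
Demand choke price (D = 0): P = 59.
CS = ½(59 − 49)(30) = 150.

Consumer surplus = 150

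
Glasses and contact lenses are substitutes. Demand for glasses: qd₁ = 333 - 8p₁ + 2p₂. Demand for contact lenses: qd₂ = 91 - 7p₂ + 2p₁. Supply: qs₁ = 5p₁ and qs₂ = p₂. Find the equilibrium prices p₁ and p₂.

p₁ = 28.46, p₂ = 18.49

Market 1: 333 - 8p₁ + 2p₂ = 5p₁ → 13p₁ - 2p₂ = 333.
Market 2: 8p₂ - 2p₁ = 91.
Eliminating p₂: 8×(1) + 2×(2) gives 100p₁ = 2846, so p₁ = 28.46.
Back-substitute into (2): p₂ = (91 + 2×28.46) / 8 = 18.49.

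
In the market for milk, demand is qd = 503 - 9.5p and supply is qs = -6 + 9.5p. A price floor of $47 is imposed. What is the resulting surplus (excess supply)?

Equilibrium price would be p* = 509/19, so the floor at 47 binds.
At p = 47: qd = 56.5, qs = 440.5.
Surplus = 440.5 − 56.5 = 384.

Surplus = 384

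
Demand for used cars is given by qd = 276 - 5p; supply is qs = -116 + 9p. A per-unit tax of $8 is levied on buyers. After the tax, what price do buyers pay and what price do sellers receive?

Pre-tax equilibrium: p* = 28, q* = 136.
Tax on buyers shifts demand to qd = 276 − 5(p + 8) = 236 - 5p.
236 - 5p = -116 + 9p gives seller price ps = 176/7; buyers pay pb = 176/7 + 8 = 232/7.
New quantity: q = 276 − 5(232/7) = 772/7.

Buyers pay 232/7, sellers receive 176/7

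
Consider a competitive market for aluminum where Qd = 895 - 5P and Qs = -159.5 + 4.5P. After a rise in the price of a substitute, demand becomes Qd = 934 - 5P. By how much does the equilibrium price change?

ΔP = 78/19

Original equilibrium: P* = 111, Q* = 340.
New equilibrium: 934 - 5P = -159.5 + 4.5P, so 1093.5 = 9.5P and P' = 2187/19; Q' = 934 − 5(2187/19) = 6811/19.
Change in price: 2187/19 − 111 = 78/19.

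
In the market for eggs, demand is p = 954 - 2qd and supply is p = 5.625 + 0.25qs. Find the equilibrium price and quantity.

p* = 111, q* = 421.5

Set the two price expressions equal: 954 - 2q = 5.625 + 0.25q.
948.375 = 2.25q, so q* = 421.5.
p* = 954 − (2)(421.5) = 111.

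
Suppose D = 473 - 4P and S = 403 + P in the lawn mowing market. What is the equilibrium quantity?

Q* = 417

Set D = S: 473 - 4P = 403 + P.
70 = 5P, so P* = 14.
Q* = 473 − 4(14) = 417.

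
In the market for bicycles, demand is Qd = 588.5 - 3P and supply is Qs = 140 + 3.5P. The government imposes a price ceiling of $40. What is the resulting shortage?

Equilibrium price would be P* = 69, so the ceiling at 40 binds.
At P = 40: Qd = 588.5 − 3(40) = 468.5, Qs = 140 + 3.5(40) = 280.
Shortage = 468.5 − 280 = 188.5.

Shortage = 188.5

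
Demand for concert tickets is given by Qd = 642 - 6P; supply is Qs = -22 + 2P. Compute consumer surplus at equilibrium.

Consumer surplus = 1728

Equilibrium: 642 - 6P = -22 + 2P gives P* = 83, Q* = 144.
Demand choke price (Qd = 0): P = 107.
CS = ½(107 − 83)(144) = 1728.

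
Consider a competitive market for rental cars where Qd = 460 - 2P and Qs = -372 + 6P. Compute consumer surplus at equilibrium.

Consumer surplus = 15876

Equilibrium: 460 - 2P = -372 + 6P gives P* = 104, Q* = 252.
Demand choke price (Qd = 0): P = 230.
CS = ½(230 − 104)(252) = 15876.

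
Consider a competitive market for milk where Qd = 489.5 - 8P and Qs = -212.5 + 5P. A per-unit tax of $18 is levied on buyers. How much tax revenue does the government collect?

Pre-tax equilibrium: P* = 54, Q* = 57.5.
Tax on buyers shifts demand to Qd = 489.5 − 8(P + 18) = 345.5 - 8P.
345.5 - 8P = -212.5 + 5P gives seller price Ps = 558/13; buyers pay Pb = 558/13 + 18 = 792/13.
New quantity: Q = 489.5 − 8(792/13) = 55/26.
Revenue = 18 × 55/26 = 495/13.

Tax revenue = 495/13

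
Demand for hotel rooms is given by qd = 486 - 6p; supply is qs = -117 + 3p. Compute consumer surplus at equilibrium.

Equilibrium: 486 - 6p = -117 + 3p gives p* = 67, q* = 84.
Demand choke price (qd = 0): p = 81.
CS = ½(81 − 67)(84) = 588.

Consumer surplus = 588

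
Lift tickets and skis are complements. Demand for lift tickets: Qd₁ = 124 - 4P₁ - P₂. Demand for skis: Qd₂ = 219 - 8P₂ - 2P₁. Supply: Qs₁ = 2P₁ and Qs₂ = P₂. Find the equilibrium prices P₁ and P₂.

P₁ = 17.25, P₂ = 20.5

Market 1: 124 - 4P₁ - P₂ = 2P₁ → 6P₁ + P₂ = 124.
Market 2: 9P₂ + 2P₁ = 219.
Eliminating P₂: 9×(1) − 1×(2) gives 52P₁ = 897, so P₁ = 17.25.
Back-substitute into (2): P₂ = (219 − 2×17.25) / 9 = 20.5.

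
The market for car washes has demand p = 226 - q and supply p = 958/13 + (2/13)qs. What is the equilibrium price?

Set the two price expressions equal: 226 - q = 958/13 + (2/13)q.
1980/13 = (15/13)q, so q* = 132.
p* = 226 − (1)(132) = 94.

p* = 94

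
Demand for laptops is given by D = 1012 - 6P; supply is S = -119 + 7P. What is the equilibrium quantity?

Set D = S: 1012 - 6P = -119 + 7P.
1131 = 13P, so P* = 87.
Q* = 1012 − 6(87) = 490.

Q* = 490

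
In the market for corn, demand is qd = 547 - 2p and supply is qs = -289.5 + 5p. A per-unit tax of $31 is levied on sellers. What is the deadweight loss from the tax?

Pre-tax equilibrium: p* = 119.5, q* = 308.
Tax on sellers shifts supply to qs = -289.5 + 5(p − 31) = -444.5 + 5p.
547 - 2p = -444.5 + 5p gives buyer price pb = 1983/14; sellers receive ps = 1983/14 − 31 = 1549/14.
New quantity: q = 547 − 2(1983/14) = 1846/7.
DWL = ½ × 31 × (308 − 1846/7) = 4805/7.

Deadweight loss = 4805/7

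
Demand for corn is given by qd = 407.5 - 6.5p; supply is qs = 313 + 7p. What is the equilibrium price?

p* = 7

Set qd = qs: 407.5 - 6.5p = 313 + 7p.
94.5 = 13.5p, so p* = 7.
q* = 407.5 − 6.5(7) = 362.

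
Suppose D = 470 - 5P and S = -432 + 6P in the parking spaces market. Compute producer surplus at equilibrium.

Producer surplus = 300

Equilibrium: 470 - 5P = -432 + 6P gives P* = 82, Q* = 60.
Supply starts at P = 72 (where S = 0).
PS = ½(82 − 72)(60) = 300.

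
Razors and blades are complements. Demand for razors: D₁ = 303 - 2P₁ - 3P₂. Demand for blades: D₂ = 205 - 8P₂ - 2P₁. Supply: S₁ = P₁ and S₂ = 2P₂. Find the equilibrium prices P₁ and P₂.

P₁ = 100.625, P₂ = 0.375

Market 1: 303 - 2P₁ - 3P₂ = P₁ → 3P₁ + 3P₂ = 303.
Market 2: 10P₂ + 2P₁ = 205.
Eliminating P₂: 10×(1) − 3×(2) gives 24P₁ = 2415, so P₁ = 100.625.
Back-substitute into (2): P₂ = (205 − 2×100.625) / 10 = 0.375.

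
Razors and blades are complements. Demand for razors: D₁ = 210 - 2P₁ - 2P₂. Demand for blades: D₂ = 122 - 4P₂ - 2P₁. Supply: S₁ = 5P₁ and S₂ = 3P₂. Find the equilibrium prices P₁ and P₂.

P₁ = 1226/45, P₂ = 434/45

Market 1: 210 - 2P₁ - 2P₂ = 5P₁ → 7P₁ + 2P₂ = 210.
Market 2: 7P₂ + 2P₁ = 122.
Eliminating P₂: 7×(1) − 2×(2) gives 45P₁ = 1226, so P₁ = 1226/45.
Back-substitute into (2): P₂ = (122 − 2×1226/45) / 7 = 434/45.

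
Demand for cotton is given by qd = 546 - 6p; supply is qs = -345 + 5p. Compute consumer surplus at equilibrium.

Consumer surplus = 300

Equilibrium: 546 - 6p = -345 + 5p gives p* = 81, q* = 60.
Demand choke price (qd = 0): p = 91.
CS = ½(91 − 81)(60) = 300.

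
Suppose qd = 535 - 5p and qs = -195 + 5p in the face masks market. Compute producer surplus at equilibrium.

Producer surplus = 2890

Equilibrium: 535 - 5p = -195 + 5p gives p* = 73, q* = 170.
Supply starts at p = 39 (where qs = 0).
PS = ½(73 − 39)(170) = 2890.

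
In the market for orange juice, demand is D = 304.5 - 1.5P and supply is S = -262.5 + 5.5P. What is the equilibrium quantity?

Set D = S: 304.5 - 1.5P = -262.5 + 5.5P.
567 = 7P, so P* = 81.
Q* = 304.5 − 1.5(81) = 183.

Q* = 183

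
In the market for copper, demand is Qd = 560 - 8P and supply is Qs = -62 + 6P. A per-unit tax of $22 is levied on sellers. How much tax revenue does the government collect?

Pre-tax equilibrium: P* = 311/7, Q* = 1432/7.
Tax on sellers shifts supply to Qs = -62 + 6(P − 22) = -194 + 6P.
560 - 8P = -194 + 6P gives buyer price Pb = 377/7; sellers receive Ps = 377/7 − 22 = 223/7.
New quantity: Q = 560 − 8(377/7) = 904/7.
Revenue = 22 × 904/7 = 19888/7.

Tax revenue = 19888/7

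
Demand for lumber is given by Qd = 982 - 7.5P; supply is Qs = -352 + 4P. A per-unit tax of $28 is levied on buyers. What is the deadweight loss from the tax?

Pre-tax equilibrium: P* = 116, Q* = 112.
Tax on buyers shifts demand to Qd = 982 − 7.5(P + 28) = 772 - 7.5P.
772 - 7.5P = -352 + 4P gives seller price Ps = 2248/23; buyers pay Pb = 2248/23 + 28 = 2892/23.
New quantity: Q = 982 − 7.5(2892/23) = 896/23.
DWL = ½ × 28 × (112 − 896/23) = 23520/23.

Deadweight loss = 23520/23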